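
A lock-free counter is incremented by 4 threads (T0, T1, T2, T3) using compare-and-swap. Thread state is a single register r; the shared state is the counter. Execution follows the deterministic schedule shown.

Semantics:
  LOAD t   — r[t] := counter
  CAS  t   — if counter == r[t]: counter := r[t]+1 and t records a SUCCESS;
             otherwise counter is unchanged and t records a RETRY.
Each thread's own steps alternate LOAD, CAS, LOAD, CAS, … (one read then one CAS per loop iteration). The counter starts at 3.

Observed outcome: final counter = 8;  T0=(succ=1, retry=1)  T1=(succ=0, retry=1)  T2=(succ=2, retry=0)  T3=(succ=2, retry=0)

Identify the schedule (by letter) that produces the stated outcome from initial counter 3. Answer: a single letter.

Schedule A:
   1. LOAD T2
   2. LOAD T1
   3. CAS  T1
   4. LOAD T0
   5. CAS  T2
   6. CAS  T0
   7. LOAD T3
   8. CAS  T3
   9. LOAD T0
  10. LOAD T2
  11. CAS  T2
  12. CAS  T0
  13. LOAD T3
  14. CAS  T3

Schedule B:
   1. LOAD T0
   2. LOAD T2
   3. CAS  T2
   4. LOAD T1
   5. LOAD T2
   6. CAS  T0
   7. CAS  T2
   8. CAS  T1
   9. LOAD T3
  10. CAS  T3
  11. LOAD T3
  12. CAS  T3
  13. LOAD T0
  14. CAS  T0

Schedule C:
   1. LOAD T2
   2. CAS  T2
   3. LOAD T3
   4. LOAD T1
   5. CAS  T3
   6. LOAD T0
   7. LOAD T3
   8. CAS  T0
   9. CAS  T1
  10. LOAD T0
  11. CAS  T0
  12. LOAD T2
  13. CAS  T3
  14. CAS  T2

Simulating candidate B:
T0 LOAD — after: cnt=3, r=3 — load
T2 LOAD — after: cnt=3, r=3 — load
T2 CAS — after: cnt=4, r=3 — ok
T1 LOAD — after: cnt=4, r=4 — load
T2 LOAD — after: cnt=4, r=4 — load
T0 CAS — after: cnt=4, r=3 — retry
T2 CAS — after: cnt=5, r=4 — ok
T1 CAS — after: cnt=5, r=4 — retry
T3 LOAD — after: cnt=5, r=5 — load
T3 CAS — after: cnt=6, r=5 — ok
T3 LOAD — after: cnt=6, r=6 — load
T3 CAS — after: cnt=7, r=6 — ok
T0 LOAD — after: cnt=7, r=7 — load
T0 CAS — after: cnt=8, r=7 — ok

B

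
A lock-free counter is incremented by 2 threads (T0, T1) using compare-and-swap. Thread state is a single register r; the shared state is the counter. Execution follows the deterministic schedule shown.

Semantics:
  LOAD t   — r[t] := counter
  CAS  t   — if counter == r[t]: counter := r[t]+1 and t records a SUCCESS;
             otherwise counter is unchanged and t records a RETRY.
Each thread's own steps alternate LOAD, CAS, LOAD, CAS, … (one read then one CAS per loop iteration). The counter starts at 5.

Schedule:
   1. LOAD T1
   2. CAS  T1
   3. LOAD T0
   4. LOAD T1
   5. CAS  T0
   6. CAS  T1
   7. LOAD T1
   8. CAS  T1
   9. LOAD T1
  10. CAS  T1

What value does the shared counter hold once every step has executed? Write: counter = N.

1. LOAD T1 → mem=5 r[T1]=5 [LOAD]
2. CAS T1 → mem=6 r[T1]=5 [OK]
3. LOAD T0 → mem=6 r[T0]=6 [LOAD]
4. LOAD T1 → mem=6 r[T1]=6 [LOAD]
5. CAS T0 → mem=7 r[T0]=6 [OK]
6. CAS T1 → mem=7 r[T1]=6 [RETRY]
7. LOAD T1 → mem=7 r[T1]=7 [LOAD]
8. CAS T1 → mem=8 r[T1]=7 [OK]
9. LOAD T1 → mem=8 r[T1]=8 [LOAD]
10. CAS T1 → mem=9 r[T1]=8 [OK]

counter = 9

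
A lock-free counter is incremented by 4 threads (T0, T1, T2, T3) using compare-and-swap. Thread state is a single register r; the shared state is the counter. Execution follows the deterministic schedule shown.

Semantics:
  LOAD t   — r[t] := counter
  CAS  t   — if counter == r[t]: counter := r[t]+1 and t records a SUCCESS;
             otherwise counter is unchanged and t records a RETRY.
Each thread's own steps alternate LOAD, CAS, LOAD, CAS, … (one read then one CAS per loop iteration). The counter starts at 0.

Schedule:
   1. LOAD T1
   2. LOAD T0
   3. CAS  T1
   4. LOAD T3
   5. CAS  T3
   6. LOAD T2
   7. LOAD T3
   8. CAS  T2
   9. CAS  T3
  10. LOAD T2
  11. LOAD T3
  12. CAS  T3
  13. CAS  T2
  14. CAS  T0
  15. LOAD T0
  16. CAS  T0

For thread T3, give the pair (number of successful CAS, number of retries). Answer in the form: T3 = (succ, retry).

   1) LOAD T1:  M=0  r_T1=0
   2) LOAD T0:  M=0  r_T0=0
   3) CAS  T1:  M=1  r_T1=0 ✓
   4) LOAD T3:  M=1  r_T3=1
   5) CAS  T3:  M=2  r_T3=1 ✓
   6) LOAD T2:  M=2  r_T2=2
   7) LOAD T3:  M=2  r_T3=2
   8) CAS  T2:  M=3  r_T2=2 ✓
   9) CAS  T3:  M=3  r_T3=2 ✗
  10) LOAD T2:  M=3  r_T2=3
  11) LOAD T3:  M=3  r_T3=3
  12) CAS  T3:  M=4  r_T3=3 ✓
  13) CAS  T2:  M=4  r_T2=3 ✗
  14) CAS  T0:  M=4  r_T0=0 ✗
  15) LOAD T0:  M=4  r_T0=4
  16) CAS  T0:  M=5  r_T0=4 ✓

T3 = (2, 1)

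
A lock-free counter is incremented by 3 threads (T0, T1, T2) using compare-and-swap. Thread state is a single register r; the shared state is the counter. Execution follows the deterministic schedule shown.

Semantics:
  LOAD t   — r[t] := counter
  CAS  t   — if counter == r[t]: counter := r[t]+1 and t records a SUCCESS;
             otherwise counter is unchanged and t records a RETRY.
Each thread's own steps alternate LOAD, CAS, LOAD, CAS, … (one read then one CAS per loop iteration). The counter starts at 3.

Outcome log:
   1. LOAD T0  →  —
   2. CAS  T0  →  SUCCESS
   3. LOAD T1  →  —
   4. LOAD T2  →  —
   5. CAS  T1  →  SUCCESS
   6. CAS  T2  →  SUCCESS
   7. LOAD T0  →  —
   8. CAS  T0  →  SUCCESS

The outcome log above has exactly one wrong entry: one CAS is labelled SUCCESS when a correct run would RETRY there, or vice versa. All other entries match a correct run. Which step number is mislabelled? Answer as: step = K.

step = 6

Re-executing:
1. LOAD T0 → mem=3 r[T0]=3 [LOAD]
2. CAS T0 → mem=4 r[T0]=3 [OK]
3. LOAD T1 → mem=4 r[T1]=4 [LOAD]
4. LOAD T2 → mem=4 r[T2]=4 [LOAD]
5. CAS T1 → mem=5 r[T1]=4 [OK]
6. CAS T2 → mem=5 r[T2]=4 [RETRY]
7. LOAD T0 → mem=5 r[T0]=5 [LOAD]
8. CAS T0 → mem=6 r[T0]=5 [OK]
Log disagrees first at step 6.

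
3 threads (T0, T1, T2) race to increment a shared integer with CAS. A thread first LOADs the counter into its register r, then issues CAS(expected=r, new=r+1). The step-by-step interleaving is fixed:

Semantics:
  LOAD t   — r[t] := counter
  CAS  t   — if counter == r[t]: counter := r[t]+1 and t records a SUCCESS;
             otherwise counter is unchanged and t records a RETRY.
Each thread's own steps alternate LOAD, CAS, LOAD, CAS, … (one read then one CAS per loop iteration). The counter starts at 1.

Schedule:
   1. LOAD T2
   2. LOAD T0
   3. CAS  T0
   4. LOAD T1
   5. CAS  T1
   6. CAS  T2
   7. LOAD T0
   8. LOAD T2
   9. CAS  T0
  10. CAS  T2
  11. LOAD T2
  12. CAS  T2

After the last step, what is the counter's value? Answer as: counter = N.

step 1: T2 LOAD ⇒ load; ctr=1 reg=1
step 2: T0 LOAD ⇒ load; ctr=1 reg=1
step 3: T0 CAS ⇒ ok; ctr=2 reg=1
step 4: T1 LOAD ⇒ load; ctr=2 reg=2
step 5: T1 CAS ⇒ ok; ctr=3 reg=2
step 6: T2 CAS ⇒ retry; ctr=3 reg=1
step 7: T0 LOAD ⇒ load; ctr=3 reg=3
step 8: T2 LOAD ⇒ load; ctr=3 reg=3
step 9: T0 CAS ⇒ ok; ctr=4 reg=3
step 10: T2 CAS ⇒ retry; ctr=4 reg=3
step 11: T2 LOAD ⇒ load; ctr=4 reg=4
step 12: T2 CAS ⇒ ok; ctr=5 reg=4

counter = 5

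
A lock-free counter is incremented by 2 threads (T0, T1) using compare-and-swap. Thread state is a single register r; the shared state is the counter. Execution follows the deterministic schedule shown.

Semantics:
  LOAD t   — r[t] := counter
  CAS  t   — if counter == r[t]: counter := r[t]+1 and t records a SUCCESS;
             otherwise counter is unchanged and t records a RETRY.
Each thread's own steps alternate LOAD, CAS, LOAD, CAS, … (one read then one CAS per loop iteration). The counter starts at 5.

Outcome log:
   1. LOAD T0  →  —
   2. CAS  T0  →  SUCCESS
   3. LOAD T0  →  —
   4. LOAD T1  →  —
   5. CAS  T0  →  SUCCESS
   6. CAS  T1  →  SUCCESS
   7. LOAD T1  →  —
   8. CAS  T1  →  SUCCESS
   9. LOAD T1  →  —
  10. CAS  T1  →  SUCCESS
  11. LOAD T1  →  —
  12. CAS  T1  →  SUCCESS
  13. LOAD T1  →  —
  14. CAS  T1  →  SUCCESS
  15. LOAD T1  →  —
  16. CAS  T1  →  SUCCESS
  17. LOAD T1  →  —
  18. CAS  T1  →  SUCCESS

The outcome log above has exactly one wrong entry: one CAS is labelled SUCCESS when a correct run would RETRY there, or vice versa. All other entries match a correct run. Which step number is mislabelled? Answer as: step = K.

Reference trace:
step 1: T0 LOAD ⇒ load; ctr=5 reg=5
step 2: T0 CAS ⇒ ok; ctr=6 reg=5
step 3: T0 LOAD ⇒ load; ctr=6 reg=6
step 4: T1 LOAD ⇒ load; ctr=6 reg=6
step 5: T0 CAS ⇒ ok; ctr=7 reg=6
step 6: T1 CAS ⇒ retry; ctr=7 reg=6
step 7: T1 LOAD ⇒ load; ctr=7 reg=7
step 8: T1 CAS ⇒ ok; ctr=8 reg=7
step 9: T1 LOAD ⇒ load; ctr=8 reg=8
step 10: T1 CAS ⇒ ok; ctr=9 reg=8
step 11: T1 LOAD ⇒ load; ctr=9 reg=9
step 12: T1 CAS ⇒ ok; ctr=10 reg=9
step 13: T1 LOAD ⇒ load; ctr=10 reg=10
step 14: T1 CAS ⇒ ok; ctr=11 reg=10
step 15: T1 LOAD ⇒ load; ctr=11 reg=11
step 16: T1 CAS ⇒ ok; ctr=12 reg=11
step 17: T1 LOAD ⇒ load; ctr=12 reg=12
step 18: T1 CAS ⇒ ok; ctr=13 reg=12
Log disagrees first at step 6.

step = 6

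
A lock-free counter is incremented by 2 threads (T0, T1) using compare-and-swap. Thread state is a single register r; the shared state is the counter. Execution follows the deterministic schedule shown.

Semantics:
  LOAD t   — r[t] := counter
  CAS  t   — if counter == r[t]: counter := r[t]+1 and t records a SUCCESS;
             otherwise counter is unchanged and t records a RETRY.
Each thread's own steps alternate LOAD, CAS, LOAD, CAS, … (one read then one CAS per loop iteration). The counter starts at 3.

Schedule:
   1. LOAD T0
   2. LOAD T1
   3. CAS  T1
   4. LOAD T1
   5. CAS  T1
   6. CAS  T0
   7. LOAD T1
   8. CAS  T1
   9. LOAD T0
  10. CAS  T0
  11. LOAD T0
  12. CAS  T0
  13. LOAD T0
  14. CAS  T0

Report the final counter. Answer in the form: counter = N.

counter = 9

   1) LOAD T0:  M=3  r_T0=3
   2) LOAD T1:  M=3  r_T1=3
   3) CAS  T1:  M=4  r_T1=3 ✓
   4) LOAD T1:  M=4  r_T1=4
   5) CAS  T1:  M=5  r_T1=4 ✓
   6) CAS  T0:  M=5  r_T0=3 ✗
   7) LOAD T1:  M=5  r_T1=5
   8) CAS  T1:  M=6  r_T1=5 ✓
   9) LOAD T0:  M=6  r_T0=6
  10) CAS  T0:  M=7  r_T0=6 ✓
  11) LOAD T0:  M=7  r_T0=7
  12) CAS  T0:  M=8  r_T0=7 ✓
  13) LOAD T0:  M=8  r_T0=8
  14) CAS  T0:  M=9  r_T0=8 ✓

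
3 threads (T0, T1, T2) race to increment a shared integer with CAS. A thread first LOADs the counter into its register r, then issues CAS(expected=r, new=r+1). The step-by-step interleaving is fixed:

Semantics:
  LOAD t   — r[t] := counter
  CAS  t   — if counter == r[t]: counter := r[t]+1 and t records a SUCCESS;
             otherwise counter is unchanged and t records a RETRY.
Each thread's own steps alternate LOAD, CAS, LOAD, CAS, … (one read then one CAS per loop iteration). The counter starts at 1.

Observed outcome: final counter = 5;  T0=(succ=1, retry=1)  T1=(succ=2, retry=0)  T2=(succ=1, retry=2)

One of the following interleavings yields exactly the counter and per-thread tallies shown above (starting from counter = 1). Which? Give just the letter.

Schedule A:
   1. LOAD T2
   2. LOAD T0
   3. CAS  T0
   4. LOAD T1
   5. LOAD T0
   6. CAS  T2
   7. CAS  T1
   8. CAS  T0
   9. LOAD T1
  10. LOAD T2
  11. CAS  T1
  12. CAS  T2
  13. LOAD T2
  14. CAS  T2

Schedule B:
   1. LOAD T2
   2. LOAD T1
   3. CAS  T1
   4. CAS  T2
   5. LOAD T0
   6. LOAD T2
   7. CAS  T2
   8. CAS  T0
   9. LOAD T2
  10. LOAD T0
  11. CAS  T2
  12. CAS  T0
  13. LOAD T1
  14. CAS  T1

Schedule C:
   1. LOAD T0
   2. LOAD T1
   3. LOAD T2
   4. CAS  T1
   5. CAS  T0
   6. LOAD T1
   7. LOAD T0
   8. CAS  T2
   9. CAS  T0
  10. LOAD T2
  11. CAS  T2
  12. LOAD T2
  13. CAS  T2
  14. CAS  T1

A

Run A:
1. LOAD T2 → mem=1 r[T2]=1 [LOAD]
2. LOAD T0 → mem=1 r[T0]=1 [LOAD]
3. CAS T0 → mem=2 r[T0]=1 [OK]
4. LOAD T1 → mem=2 r[T1]=2 [LOAD]
5. LOAD T0 → mem=2 r[T0]=2 [LOAD]
6. CAS T2 → mem=2 r[T2]=1 [RETRY]
7. CAS T1 → mem=3 r[T1]=2 [OK]
8. CAS T0 → mem=3 r[T0]=2 [RETRY]
9. LOAD T1 → mem=3 r[T1]=3 [LOAD]
10. LOAD T2 → mem=3 r[T2]=3 [LOAD]
11. CAS T1 → mem=4 r[T1]=3 [OK]
12. CAS T2 → mem=4 r[T2]=3 [RETRY]
13. LOAD T2 → mem=4 r[T2]=4 [LOAD]
14. CAS T2 → mem=5 r[T2]=4 [OK]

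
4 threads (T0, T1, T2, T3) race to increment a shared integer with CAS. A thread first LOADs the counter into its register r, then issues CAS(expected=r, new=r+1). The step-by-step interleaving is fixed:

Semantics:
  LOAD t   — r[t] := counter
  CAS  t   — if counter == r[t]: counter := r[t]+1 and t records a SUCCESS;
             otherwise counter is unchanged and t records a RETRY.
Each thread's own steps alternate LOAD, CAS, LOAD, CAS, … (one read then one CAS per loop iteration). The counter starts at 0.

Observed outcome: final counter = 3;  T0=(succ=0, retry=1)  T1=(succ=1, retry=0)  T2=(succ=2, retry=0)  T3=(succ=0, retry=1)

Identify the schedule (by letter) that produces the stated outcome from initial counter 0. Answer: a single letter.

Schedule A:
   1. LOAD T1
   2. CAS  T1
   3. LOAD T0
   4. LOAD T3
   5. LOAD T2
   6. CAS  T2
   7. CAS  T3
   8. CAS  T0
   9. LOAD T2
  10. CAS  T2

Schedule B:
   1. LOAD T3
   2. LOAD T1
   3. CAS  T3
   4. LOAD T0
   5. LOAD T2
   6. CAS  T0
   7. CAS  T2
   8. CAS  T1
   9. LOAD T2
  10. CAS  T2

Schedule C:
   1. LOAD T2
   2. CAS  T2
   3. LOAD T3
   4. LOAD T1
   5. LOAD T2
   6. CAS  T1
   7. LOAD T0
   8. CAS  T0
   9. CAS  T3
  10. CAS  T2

A

Tracing schedule A:
step 1: T1 LOAD ⇒ load; ctr=0 reg=0
step 2: T1 CAS ⇒ ok; ctr=1 reg=0
step 3: T0 LOAD ⇒ load; ctr=1 reg=1
step 4: T3 LOAD ⇒ load; ctr=1 reg=1
step 5: T2 LOAD ⇒ load; ctr=1 reg=1
step 6: T2 CAS ⇒ ok; ctr=2 reg=1
step 7: T3 CAS ⇒ retry; ctr=2 reg=1
step 8: T0 CAS ⇒ retry; ctr=2 reg=1
step 9: T2 LOAD ⇒ load; ctr=2 reg=2
step 10: T2 CAS ⇒ ok; ctr=3 reg=2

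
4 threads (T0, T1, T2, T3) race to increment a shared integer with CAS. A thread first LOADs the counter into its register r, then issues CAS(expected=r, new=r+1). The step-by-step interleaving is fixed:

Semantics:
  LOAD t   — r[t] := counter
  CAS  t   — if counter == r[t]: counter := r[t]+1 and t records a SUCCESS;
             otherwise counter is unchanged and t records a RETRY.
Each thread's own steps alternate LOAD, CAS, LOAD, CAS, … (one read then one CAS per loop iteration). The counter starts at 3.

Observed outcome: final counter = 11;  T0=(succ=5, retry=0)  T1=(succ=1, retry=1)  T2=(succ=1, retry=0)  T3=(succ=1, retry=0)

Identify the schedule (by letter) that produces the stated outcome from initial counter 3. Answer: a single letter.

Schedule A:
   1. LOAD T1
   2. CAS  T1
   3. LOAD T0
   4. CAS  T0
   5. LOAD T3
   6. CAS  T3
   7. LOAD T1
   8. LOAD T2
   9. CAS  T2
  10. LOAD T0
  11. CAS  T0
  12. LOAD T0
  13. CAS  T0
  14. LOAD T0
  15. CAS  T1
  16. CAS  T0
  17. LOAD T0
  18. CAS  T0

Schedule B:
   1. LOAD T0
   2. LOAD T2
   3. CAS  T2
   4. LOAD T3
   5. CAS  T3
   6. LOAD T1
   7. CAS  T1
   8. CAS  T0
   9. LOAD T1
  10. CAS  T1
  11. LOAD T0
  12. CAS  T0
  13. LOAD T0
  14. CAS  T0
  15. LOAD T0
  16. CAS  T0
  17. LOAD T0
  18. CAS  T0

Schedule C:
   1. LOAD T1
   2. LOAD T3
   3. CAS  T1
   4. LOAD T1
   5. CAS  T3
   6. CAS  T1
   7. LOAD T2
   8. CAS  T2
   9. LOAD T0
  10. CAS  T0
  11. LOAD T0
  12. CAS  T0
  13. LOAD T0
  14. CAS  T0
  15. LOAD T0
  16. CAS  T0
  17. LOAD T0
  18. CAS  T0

Tracing schedule A:
T1 LOAD — after: cnt=3, r=3 — load
T1 CAS — after: cnt=4, r=3 — ok
T0 LOAD — after: cnt=4, r=4 — load
T0 CAS — after: cnt=5, r=4 — ok
T3 LOAD — after: cnt=5, r=5 — load
T3 CAS — after: cnt=6, r=5 — ok
T1 LOAD — after: cnt=6, r=6 — load
T2 LOAD — after: cnt=6, r=6 — load
T2 CAS — after: cnt=7, r=6 — ok
T0 LOAD — after: cnt=7, r=7 — load
T0 CAS — after: cnt=8, r=7 — ok
T0 LOAD — after: cnt=8, r=8 — load
T0 CAS — after: cnt=9, r=8 — ok
T0 LOAD — after: cnt=9, r=9 — load
T1 CAS — after: cnt=9, r=6 — retry
T0 CAS — after: cnt=10, r=9 — ok
T0 LOAD — after: cnt=10, r=10 — load
T0 CAS — after: cnt=11, r=10 — ok

A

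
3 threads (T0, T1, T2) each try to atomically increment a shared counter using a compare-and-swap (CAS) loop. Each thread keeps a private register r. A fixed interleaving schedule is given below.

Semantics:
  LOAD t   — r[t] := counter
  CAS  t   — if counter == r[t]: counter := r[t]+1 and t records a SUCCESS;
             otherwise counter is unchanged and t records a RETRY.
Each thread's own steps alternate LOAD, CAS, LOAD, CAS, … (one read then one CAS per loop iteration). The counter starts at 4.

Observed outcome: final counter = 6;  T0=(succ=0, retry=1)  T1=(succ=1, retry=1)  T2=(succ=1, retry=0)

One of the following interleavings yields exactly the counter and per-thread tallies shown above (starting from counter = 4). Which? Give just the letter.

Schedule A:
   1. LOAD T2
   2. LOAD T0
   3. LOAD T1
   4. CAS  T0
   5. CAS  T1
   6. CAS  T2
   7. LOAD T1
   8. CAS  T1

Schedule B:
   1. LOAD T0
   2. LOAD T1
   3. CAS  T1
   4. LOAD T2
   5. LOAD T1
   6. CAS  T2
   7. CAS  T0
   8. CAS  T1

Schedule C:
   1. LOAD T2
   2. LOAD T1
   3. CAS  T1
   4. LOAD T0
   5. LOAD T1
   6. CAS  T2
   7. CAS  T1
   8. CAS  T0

B

Run B:
   1) LOAD T0:  M=4  r_T0=4
   2) LOAD T1:  M=4  r_T1=4
   3) CAS  T1:  M=5  r_T1=4 ✓
   4) LOAD T2:  M=5  r_T2=5
   5) LOAD T1:  M=5  r_T1=5
   6) CAS  T2:  M=6  r_T2=5 ✓
   7) CAS  T0:  M=6  r_T0=4 ✗
   8) CAS  T1:  M=6  r_T1=5 ✗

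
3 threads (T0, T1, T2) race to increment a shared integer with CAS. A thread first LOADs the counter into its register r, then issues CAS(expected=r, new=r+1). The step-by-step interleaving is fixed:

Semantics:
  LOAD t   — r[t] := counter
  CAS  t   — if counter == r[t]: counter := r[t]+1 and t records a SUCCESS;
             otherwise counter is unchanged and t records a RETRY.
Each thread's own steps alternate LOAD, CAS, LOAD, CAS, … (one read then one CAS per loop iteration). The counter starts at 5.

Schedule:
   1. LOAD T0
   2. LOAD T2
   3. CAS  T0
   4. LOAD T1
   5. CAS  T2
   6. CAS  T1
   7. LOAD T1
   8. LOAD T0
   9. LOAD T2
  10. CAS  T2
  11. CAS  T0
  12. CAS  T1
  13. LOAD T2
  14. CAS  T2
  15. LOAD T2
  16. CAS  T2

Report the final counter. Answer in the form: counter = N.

counter = 10

1. LOAD T0 → mem=5 r[T0]=5 [LOAD]
2. LOAD T2 → mem=5 r[T2]=5 [LOAD]
3. CAS T0 → mem=6 r[T0]=5 [OK]
4. LOAD T1 → mem=6 r[T1]=6 [LOAD]
5. CAS T2 → mem=6 r[T2]=5 [RETRY]
6. CAS T1 → mem=7 r[T1]=6 [OK]
7. LOAD T1 → mem=7 r[T1]=7 [LOAD]
8. LOAD T0 → mem=7 r[T0]=7 [LOAD]
9. LOAD T2 → mem=7 r[T2]=7 [LOAD]
10. CAS T2 → mem=8 r[T2]=7 [OK]
11. CAS T0 → mem=8 r[T0]=7 [RETRY]
12. CAS T1 → mem=8 r[T1]=7 [RETRY]
13. LOAD T2 → mem=8 r[T2]=8 [LOAD]
14. CAS T2 → mem=9 r[T2]=8 [OK]
15. LOAD T2 → mem=9 r[T2]=9 [LOAD]
16. CAS T2 → mem=10 r[T2]=9 [OK]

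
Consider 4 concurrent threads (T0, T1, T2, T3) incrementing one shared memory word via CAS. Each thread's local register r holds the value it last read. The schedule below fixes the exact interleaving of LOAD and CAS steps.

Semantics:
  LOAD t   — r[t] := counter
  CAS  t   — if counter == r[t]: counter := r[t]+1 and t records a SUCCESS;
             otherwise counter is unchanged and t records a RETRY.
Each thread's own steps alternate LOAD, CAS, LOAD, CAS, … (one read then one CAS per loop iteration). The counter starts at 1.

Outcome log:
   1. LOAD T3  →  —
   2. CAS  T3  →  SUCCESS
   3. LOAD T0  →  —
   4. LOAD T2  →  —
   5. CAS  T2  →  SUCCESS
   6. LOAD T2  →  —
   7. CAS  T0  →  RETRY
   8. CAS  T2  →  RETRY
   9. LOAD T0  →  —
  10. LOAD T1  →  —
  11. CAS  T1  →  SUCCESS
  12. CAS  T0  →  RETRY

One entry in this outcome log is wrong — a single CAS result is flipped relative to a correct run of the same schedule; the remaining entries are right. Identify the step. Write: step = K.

Correct run:
[1] T3.load  rd  (counter 1, T3.r 1)
[2] T3.cas  hit  (counter 2, T3.r 1)
[3] T0.load  rd  (counter 2, T0.r 2)
[4] T2.load  rd  (counter 2, T2.r 2)
[5] T2.cas  hit  (counter 3, T2.r 2)
[6] T2.load  rd  (counter 3, T2.r 3)
[7] T0.cas  miss  (counter 3, T0.r 2)
[8] T2.cas  hit  (counter 4, T2.r 3)
[9] T0.load  rd  (counter 4, T0.r 4)
[10] T1.load  rd  (counter 4, T1.r 4)
[11] T1.cas  hit  (counter 5, T1.r 4)
[12] T0.cas  miss  (counter 5, T0.r 4)
Log disagrees first at step 8.

step = 8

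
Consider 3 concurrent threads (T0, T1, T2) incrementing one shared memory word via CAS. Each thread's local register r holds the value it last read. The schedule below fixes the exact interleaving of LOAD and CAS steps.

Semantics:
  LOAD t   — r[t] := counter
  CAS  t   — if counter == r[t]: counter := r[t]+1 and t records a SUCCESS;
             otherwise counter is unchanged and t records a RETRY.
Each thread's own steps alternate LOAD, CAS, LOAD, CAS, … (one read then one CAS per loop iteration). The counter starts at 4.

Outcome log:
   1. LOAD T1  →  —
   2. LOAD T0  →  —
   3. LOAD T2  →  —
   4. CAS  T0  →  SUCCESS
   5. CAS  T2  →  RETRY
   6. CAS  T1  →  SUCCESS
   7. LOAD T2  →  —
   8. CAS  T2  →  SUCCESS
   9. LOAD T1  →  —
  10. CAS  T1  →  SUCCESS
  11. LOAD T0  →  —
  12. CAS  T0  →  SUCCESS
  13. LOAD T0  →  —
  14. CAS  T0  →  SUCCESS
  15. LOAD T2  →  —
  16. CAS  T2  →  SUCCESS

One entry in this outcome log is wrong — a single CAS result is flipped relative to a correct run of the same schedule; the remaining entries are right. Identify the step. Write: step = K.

step = 6

Correct run:
1. LOAD T1 → mem=4 r[T1]=4 [LOAD]
2. LOAD T0 → mem=4 r[T0]=4 [LOAD]
3. LOAD T2 → mem=4 r[T2]=4 [LOAD]
4. CAS T0 → mem=5 r[T0]=4 [OK]
5. CAS T2 → mem=5 r[T2]=4 [RETRY]
6. CAS T1 → mem=5 r[T1]=4 [RETRY]
7. LOAD T2 → mem=5 r[T2]=5 [LOAD]
8. CAS T2 → mem=6 r[T2]=5 [OK]
9. LOAD T1 → mem=6 r[T1]=6 [LOAD]
10. CAS T1 → mem=7 r[T1]=6 [OK]
11. LOAD T0 → mem=7 r[T0]=7 [LOAD]
12. CAS T0 → mem=8 r[T0]=7 [OK]
13. LOAD T0 → mem=8 r[T0]=8 [LOAD]
14. CAS T0 → mem=9 r[T0]=8 [OK]
15. LOAD T2 → mem=9 r[T2]=9 [LOAD]
16. CAS T2 → mem=10 r[T2]=9 [OK]
Mismatch at 6.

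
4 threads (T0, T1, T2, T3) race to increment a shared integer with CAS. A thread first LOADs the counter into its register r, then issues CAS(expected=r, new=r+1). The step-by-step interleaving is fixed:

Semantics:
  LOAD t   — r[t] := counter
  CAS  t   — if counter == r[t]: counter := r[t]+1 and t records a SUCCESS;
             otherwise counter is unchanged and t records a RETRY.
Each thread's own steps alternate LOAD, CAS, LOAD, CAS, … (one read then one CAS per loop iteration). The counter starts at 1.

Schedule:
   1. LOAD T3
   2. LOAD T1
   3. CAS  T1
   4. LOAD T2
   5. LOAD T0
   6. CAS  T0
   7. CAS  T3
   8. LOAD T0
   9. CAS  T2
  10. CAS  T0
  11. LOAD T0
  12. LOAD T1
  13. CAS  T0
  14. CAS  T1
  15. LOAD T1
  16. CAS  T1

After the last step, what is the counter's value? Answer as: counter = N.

step 1: T3 LOAD ⇒ load; ctr=1 reg=1
step 2: T1 LOAD ⇒ load; ctr=1 reg=1
step 3: T1 CAS ⇒ ok; ctr=2 reg=1
step 4: T2 LOAD ⇒ load; ctr=2 reg=2
step 5: T0 LOAD ⇒ load; ctr=2 reg=2
step 6: T0 CAS ⇒ ok; ctr=3 reg=2
step 7: T3 CAS ⇒ retry; ctr=3 reg=1
step 8: T0 LOAD ⇒ load; ctr=3 reg=3
step 9: T2 CAS ⇒ retry; ctr=3 reg=2
step 10: T0 CAS ⇒ ok; ctr=4 reg=3
step 11: T0 LOAD ⇒ load; ctr=4 reg=4
step 12: T1 LOAD ⇒ load; ctr=4 reg=4
step 13: T0 CAS ⇒ ok; ctr=5 reg=4
step 14: T1 CAS ⇒ retry; ctr=5 reg=4
step 15: T1 LOAD ⇒ load; ctr=5 reg=5
step 16: T1 CAS ⇒ ok; ctr=6 reg=5

counter = 6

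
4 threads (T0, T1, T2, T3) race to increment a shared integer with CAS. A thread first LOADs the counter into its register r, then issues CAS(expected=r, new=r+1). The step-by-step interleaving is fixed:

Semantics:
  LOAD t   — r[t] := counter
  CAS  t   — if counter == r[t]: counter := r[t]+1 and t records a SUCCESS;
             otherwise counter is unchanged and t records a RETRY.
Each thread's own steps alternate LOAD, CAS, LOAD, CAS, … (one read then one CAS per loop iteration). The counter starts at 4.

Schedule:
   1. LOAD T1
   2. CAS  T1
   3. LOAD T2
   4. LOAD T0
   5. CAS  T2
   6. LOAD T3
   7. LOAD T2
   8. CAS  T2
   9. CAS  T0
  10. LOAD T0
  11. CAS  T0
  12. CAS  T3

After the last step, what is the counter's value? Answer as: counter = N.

[1] T1.load  rd  (counter 4, T1.r 4)
[2] T1.cas  hit  (counter 5, T1.r 4)
[3] T2.load  rd  (counter 5, T2.r 5)
[4] T0.load  rd  (counter 5, T0.r 5)
[5] T2.cas  hit  (counter 6, T2.r 5)
[6] T3.load  rd  (counter 6, T3.r 6)
[7] T2.load  rd  (counter 6, T2.r 6)
[8] T2.cas  hit  (counter 7, T2.r 6)
[9] T0.cas  miss  (counter 7, T0.r 5)
[10] T0.load  rd  (counter 7, T0.r 7)
[11] T0.cas  hit  (counter 8, T0.r 7)
[12] T3.cas  miss  (counter 8, T3.r 6)

counter = 8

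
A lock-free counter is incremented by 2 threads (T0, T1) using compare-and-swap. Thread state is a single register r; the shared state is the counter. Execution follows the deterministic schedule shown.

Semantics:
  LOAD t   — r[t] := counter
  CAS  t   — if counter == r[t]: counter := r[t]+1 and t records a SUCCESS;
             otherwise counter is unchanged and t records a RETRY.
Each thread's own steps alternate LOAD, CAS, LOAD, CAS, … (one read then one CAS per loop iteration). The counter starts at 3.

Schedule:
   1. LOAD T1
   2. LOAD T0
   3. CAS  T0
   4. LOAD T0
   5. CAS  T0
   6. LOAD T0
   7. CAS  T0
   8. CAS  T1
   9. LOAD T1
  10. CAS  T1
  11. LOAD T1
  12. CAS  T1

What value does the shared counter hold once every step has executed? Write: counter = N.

counter = 8

   1) LOAD T1:  M=3  r_T1=3
   2) LOAD T0:  M=3  r_T0=3
   3) CAS  T0:  M=4  r_T0=3 ✓
   4) LOAD T0:  M=4  r_T0=4
   5) CAS  T0:  M=5  r_T0=4 ✓
   6) LOAD T0:  M=5  r_T0=5
   7) CAS  T0:  M=6  r_T0=5 ✓
   8) CAS  T1:  M=6  r_T1=3 ✗
   9) LOAD T1:  M=6  r_T1=6
  10) CAS  T1:  M=7  r_T1=6 ✓
  11) LOAD T1:  M=7  r_T1=7
  12) CAS  T1:  M=8  r_T1=7 ✓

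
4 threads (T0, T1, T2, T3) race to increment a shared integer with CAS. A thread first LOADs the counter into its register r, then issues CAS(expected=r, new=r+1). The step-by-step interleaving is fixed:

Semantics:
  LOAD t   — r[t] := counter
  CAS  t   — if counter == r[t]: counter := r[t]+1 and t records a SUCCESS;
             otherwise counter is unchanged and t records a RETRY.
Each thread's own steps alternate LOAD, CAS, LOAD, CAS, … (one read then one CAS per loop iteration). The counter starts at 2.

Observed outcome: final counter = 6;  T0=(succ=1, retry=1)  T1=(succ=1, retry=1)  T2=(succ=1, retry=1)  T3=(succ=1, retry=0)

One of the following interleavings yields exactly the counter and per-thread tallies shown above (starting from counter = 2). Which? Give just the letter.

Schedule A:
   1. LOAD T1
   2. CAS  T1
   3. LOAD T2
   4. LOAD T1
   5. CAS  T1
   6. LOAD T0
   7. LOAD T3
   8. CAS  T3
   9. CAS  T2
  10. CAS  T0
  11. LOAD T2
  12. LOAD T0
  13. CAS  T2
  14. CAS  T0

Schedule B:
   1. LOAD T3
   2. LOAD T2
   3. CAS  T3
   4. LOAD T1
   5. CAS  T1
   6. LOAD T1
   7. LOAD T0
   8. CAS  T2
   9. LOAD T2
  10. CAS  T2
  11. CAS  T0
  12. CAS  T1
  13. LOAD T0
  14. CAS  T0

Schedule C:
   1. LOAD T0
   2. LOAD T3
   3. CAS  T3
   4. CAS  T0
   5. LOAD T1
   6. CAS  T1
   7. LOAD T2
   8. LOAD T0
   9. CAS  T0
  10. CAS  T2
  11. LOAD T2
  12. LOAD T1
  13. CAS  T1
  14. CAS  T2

B

Run B:
   1) LOAD T3:  M=2  r_T3=2
   2) LOAD T2:  M=2  r_T2=2
   3) CAS  T3:  M=3  r_T3=2 ✓
   4) LOAD T1:  M=3  r_T1=3
   5) CAS  T1:  M=4  r_T1=3 ✓
   6) LOAD T1:  M=4  r_T1=4
   7) LOAD T0:  M=4  r_T0=4
   8) CAS  T2:  M=4  r_T2=2 ✗
   9) LOAD T2:  M=4  r_T2=4
  10) CAS  T2:  M=5  r_T2=4 ✓
  11) CAS  T0:  M=5  r_T0=4 ✗
  12) CAS  T1:  M=5  r_T1=4 ✗
  13) LOAD T0:  M=5  r_T0=5
  14) CAS  T0:  M=6  r_T0=5 ✓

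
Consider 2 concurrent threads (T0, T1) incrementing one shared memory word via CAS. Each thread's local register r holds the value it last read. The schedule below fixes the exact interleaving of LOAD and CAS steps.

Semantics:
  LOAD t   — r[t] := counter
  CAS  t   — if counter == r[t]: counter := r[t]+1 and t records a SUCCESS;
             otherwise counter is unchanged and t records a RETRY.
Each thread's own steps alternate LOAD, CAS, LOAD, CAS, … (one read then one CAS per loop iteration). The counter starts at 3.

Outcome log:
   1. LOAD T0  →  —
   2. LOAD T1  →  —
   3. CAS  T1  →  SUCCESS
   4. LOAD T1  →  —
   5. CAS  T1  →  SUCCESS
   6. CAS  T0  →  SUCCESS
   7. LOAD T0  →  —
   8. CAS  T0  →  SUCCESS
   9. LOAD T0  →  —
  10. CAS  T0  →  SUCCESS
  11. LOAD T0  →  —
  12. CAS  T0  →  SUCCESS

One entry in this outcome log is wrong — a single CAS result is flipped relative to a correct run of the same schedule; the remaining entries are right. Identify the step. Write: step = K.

Reference trace:
step 1: T0 LOAD ⇒ load; ctr=3 reg=3
step 2: T1 LOAD ⇒ load; ctr=3 reg=3
step 3: T1 CAS ⇒ ok; ctr=4 reg=3
step 4: T1 LOAD ⇒ load; ctr=4 reg=4
step 5: T1 CAS ⇒ ok; ctr=5 reg=4
step 6: T0 CAS ⇒ retry; ctr=5 reg=3
step 7: T0 LOAD ⇒ load; ctr=5 reg=5
step 8: T0 CAS ⇒ ok; ctr=6 reg=5
step 9: T0 LOAD ⇒ load; ctr=6 reg=6
step 10: T0 CAS ⇒ ok; ctr=7 reg=6
step 11: T0 LOAD ⇒ load; ctr=7 reg=7
step 12: T0 CAS ⇒ ok; ctr=8 reg=7
Mismatch at 6.

step = 6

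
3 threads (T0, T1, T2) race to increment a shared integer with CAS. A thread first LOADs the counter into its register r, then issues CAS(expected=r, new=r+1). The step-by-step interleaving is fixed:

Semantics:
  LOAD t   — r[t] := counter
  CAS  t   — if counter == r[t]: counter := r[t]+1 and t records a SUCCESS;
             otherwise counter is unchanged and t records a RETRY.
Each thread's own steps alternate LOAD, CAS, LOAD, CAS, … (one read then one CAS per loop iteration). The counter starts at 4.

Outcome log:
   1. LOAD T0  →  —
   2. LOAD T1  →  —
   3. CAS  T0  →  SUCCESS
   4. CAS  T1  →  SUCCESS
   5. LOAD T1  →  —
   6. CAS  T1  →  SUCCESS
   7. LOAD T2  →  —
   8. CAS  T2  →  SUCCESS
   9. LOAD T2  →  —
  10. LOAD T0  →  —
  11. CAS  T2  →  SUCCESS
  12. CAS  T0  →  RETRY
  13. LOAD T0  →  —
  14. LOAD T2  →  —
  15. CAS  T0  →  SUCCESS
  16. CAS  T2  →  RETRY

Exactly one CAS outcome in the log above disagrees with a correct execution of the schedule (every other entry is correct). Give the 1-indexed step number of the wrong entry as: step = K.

step = 4

Correct run:
   1) LOAD T0:  M=4  r_T0=4
   2) LOAD T1:  M=4  r_T1=4
   3) CAS  T0:  M=5  r_T0=4 ✓
   4) CAS  T1:  M=5  r_T1=4 ✗
   5) LOAD T1:  M=5  r_T1=5
   6) CAS  T1:  M=6  r_T1=5 ✓
   7) LOAD T2:  M=6  r_T2=6
   8) CAS  T2:  M=7  r_T2=6 ✓
   9) LOAD T2:  M=7  r_T2=7
  10) LOAD T0:  M=7  r_T0=7
  11) CAS  T2:  M=8  r_T2=7 ✓
  12) CAS  T0:  M=8  r_T0=7 ✗
  13) LOAD T0:  M=8  r_T0=8
  14) LOAD T2:  M=8  r_T2=8
  15) CAS  T0:  M=9  r_T0=8 ✓
  16) CAS  T2:  M=9  r_T2=8 ✗
Flip is step 4.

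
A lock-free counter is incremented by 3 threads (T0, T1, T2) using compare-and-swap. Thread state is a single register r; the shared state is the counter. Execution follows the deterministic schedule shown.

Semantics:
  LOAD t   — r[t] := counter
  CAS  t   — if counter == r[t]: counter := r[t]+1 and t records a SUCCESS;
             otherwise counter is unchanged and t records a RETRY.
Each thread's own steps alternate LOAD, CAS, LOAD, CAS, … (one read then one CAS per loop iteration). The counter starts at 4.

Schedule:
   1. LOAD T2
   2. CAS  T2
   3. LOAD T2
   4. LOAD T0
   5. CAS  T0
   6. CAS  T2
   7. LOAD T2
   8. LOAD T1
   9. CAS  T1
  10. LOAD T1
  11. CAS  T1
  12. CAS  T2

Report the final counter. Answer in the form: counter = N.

counter = 8

1. LOAD T2 → mem=4 r[T2]=4 [LOAD]
2. CAS T2 → mem=5 r[T2]=4 [OK]
3. LOAD T2 → mem=5 r[T2]=5 [LOAD]
4. LOAD T0 → mem=5 r[T0]=5 [LOAD]
5. CAS T0 → mem=6 r[T0]=5 [OK]
6. CAS T2 → mem=6 r[T2]=5 [RETRY]
7. LOAD T2 → mem=6 r[T2]=6 [LOAD]
8. LOAD T1 → mem=6 r[T1]=6 [LOAD]
9. CAS T1 → mem=7 r[T1]=6 [OK]
10. LOAD T1 → mem=7 r[T1]=7 [LOAD]
11. CAS T1 → mem=8 r[T1]=7 [OK]
12. CAS T2 → mem=8 r[T2]=6 [RETRY]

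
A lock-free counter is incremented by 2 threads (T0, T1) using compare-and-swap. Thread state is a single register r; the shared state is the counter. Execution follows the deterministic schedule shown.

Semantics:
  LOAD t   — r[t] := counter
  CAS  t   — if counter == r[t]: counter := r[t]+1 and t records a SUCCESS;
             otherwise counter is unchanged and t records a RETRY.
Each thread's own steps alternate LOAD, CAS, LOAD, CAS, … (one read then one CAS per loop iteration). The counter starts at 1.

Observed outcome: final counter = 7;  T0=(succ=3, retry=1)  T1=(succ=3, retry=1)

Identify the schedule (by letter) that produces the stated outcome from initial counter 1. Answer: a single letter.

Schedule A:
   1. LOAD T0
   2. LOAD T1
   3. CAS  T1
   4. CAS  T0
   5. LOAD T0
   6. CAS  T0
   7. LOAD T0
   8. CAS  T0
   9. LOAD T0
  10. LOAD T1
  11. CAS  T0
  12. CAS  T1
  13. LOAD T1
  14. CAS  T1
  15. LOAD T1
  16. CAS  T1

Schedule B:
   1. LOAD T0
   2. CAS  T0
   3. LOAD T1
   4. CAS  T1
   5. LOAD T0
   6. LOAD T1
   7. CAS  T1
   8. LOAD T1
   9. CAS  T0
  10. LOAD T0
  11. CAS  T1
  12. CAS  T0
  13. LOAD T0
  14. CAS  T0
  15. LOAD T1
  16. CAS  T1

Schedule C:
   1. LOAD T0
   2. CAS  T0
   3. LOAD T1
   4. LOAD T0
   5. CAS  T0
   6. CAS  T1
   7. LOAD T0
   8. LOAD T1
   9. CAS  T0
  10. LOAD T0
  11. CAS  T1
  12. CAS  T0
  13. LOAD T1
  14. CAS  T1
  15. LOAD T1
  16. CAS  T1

A

Simulating candidate A:
1. LOAD T0 → mem=1 r[T0]=1 [LOAD]
2. LOAD T1 → mem=1 r[T1]=1 [LOAD]
3. CAS T1 → mem=2 r[T1]=1 [OK]
4. CAS T0 → mem=2 r[T0]=1 [RETRY]
5. LOAD T0 → mem=2 r[T0]=2 [LOAD]
6. CAS T0 → mem=3 r[T0]=2 [OK]
7. LOAD T0 → mem=3 r[T0]=3 [LOAD]
8. CAS T0 → mem=4 r[T0]=3 [OK]
9. LOAD T0 → mem=4 r[T0]=4 [LOAD]
10. LOAD T1 → mem=4 r[T1]=4 [LOAD]
11. CAS T0 → mem=5 r[T0]=4 [OK]
12. CAS T1 → mem=5 r[T1]=4 [RETRY]
13. LOAD T1 → mem=5 r[T1]=5 [LOAD]
14. CAS T1 → mem=6 r[T1]=5 [OK]
15. LOAD T1 → mem=6 r[T1]=6 [LOAD]
16. CAS T1 → mem=7 r[T1]=6 [OK]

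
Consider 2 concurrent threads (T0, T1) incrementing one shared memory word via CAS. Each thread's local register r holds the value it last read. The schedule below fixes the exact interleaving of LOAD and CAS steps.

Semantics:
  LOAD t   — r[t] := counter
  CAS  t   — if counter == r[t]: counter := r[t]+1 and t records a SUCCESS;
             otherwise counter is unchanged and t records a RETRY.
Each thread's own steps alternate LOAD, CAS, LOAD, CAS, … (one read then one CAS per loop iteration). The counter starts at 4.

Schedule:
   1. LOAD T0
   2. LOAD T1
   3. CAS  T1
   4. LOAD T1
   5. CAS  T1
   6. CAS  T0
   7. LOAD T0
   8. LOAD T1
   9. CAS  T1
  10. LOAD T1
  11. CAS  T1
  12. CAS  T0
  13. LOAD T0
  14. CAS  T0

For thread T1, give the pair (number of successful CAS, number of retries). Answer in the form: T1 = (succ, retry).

T1 = (4, 0)

T0 LOAD — after: cnt=4, r=4 — load
T1 LOAD — after: cnt=4, r=4 — load
T1 CAS — after: cnt=5, r=4 — ok
T1 LOAD — after: cnt=5, r=5 — load
T1 CAS — after: cnt=6, r=5 — ok
T0 CAS — after: cnt=6, r=4 — retry
T0 LOAD — after: cnt=6, r=6 — load
T1 LOAD — after: cnt=6, r=6 — load
T1 CAS — after: cnt=7, r=6 — ok
T1 LOAD — after: cnt=7, r=7 — load
T1 CAS — after: cnt=8, r=7 — ok
T0 CAS — after: cnt=8, r=6 — retry
T0 LOAD — after: cnt=8, r=8 — load
T0 CAS — after: cnt=9, r=8 — ok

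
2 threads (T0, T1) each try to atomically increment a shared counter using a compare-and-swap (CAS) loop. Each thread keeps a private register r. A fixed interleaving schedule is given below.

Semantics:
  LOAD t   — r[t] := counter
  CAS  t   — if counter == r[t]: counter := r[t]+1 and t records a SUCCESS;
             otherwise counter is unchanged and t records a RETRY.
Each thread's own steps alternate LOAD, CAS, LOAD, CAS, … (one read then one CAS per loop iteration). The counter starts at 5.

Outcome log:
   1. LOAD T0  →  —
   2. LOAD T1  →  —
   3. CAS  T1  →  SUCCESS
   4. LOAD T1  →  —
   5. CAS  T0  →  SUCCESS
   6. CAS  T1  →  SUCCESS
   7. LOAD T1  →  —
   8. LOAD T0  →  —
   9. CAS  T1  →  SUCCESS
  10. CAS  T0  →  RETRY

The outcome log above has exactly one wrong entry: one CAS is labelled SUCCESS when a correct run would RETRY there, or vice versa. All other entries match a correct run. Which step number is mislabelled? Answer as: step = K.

step = 5

Re-executing:
1. LOAD T0 → mem=5 r[T0]=5 [LOAD]
2. LOAD T1 → mem=5 r[T1]=5 [LOAD]
3. CAS T1 → mem=6 r[T1]=5 [OK]
4. LOAD T1 → mem=6 r[T1]=6 [LOAD]
5. CAS T0 → mem=6 r[T0]=5 [RETRY]
6. CAS T1 → mem=7 r[T1]=6 [OK]
7. LOAD T1 → mem=7 r[T1]=7 [LOAD]
8. LOAD T0 → mem=7 r[T0]=7 [LOAD]
9. CAS T1 → mem=8 r[T1]=7 [OK]
10. CAS T0 → mem=8 r[T0]=7 [RETRY]
Log disagrees first at step 5.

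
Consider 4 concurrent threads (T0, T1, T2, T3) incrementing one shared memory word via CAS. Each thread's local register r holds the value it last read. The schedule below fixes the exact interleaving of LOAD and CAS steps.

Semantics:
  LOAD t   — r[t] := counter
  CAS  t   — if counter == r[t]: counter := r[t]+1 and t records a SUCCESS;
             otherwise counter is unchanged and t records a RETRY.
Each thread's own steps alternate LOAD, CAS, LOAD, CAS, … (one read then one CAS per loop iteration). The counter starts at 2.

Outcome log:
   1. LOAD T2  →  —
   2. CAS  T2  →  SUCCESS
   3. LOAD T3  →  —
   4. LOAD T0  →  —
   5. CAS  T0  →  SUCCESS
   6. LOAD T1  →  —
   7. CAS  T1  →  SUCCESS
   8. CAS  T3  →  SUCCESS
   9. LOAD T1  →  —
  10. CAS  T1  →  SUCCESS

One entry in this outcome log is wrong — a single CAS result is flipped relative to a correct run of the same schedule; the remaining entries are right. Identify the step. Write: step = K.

Re-executing:
step 1: T2 LOAD ⇒ load; ctr=2 reg=2
step 2: T2 CAS ⇒ ok; ctr=3 reg=2
step 3: T3 LOAD ⇒ load; ctr=3 reg=3
step 4: T0 LOAD ⇒ load; ctr=3 reg=3
step 5: T0 CAS ⇒ ok; ctr=4 reg=3
step 6: T1 LOAD ⇒ load; ctr=4 reg=4
step 7: T1 CAS ⇒ ok; ctr=5 reg=4
step 8: T3 CAS ⇒ retry; ctr=5 reg=3
step 9: T1 LOAD ⇒ load; ctr=5 reg=5
step 10: T1 CAS ⇒ ok; ctr=6 reg=5
Flip is step 8.

step = 8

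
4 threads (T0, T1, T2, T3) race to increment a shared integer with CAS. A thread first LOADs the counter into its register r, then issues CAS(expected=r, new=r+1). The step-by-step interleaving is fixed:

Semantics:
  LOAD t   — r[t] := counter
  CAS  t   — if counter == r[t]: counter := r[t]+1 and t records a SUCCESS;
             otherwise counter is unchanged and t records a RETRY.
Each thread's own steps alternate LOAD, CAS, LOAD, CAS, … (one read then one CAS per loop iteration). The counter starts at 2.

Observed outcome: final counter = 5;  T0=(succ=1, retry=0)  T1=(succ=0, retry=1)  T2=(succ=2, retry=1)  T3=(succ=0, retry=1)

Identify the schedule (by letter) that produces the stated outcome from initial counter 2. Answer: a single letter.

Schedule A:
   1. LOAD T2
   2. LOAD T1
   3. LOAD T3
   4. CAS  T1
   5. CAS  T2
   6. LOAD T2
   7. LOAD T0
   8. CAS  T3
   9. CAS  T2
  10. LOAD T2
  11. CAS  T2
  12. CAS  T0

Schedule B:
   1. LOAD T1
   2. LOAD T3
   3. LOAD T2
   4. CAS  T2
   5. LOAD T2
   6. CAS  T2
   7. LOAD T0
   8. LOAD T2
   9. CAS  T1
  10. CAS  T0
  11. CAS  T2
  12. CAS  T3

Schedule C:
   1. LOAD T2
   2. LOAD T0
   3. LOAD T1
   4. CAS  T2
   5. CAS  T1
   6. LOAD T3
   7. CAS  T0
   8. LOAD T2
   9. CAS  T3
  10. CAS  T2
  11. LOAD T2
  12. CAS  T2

Simulating candidate B:
T1 LOAD — after: cnt=2, r=2 — load
T3 LOAD — after: cnt=2, r=2 — load
T2 LOAD — after: cnt=2, r=2 — load
T2 CAS — after: cnt=3, r=2 — ok
T2 LOAD — after: cnt=3, r=3 — load
T2 CAS — after: cnt=4, r=3 — ok
T0 LOAD — after: cnt=4, r=4 — load
T2 LOAD — after: cnt=4, r=4 — load
T1 CAS — after: cnt=4, r=2 — retry
T0 CAS — after: cnt=5, r=4 — ok
T2 CAS — after: cnt=5, r=4 — retry
T3 CAS — after: cnt=5, r=2 — retry

B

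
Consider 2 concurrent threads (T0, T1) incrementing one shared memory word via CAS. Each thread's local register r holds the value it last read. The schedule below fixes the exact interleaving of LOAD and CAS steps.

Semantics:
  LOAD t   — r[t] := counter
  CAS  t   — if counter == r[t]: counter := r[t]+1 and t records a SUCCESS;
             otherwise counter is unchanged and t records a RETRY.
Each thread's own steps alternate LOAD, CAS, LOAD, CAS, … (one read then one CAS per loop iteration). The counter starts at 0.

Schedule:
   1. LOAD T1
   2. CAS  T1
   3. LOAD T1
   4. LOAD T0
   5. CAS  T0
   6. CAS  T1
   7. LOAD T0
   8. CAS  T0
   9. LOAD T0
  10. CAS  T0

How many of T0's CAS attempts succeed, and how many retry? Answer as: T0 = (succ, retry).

T0 = (3, 0)

   1) LOAD T1:  M=0  r_T1=0
   2) CAS  T1:  M=1  r_T1=0 ✓
   3) LOAD T1:  M=1  r_T1=1
   4) LOAD T0:  M=1  r_T0=1
   5) CAS  T0:  M=2  r_T0=1 ✓
   6) CAS  T1:  M=2  r_T1=1 ✗
   7) LOAD T0:  M=2  r_T0=2
   8) CAS  T0:  M=3  r_T0=2 ✓
   9) LOAD T0:  M=3  r_T0=3
  10) CAS  T0:  M=4  r_T0=3 ✓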